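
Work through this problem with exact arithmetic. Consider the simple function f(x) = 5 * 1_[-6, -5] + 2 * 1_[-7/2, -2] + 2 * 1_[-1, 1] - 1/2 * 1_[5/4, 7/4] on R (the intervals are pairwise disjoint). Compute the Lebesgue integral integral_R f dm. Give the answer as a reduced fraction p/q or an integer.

For a simple function f = sum_i c_i * 1_{A_i} with disjoint A_i,
  integral f dm = sum_i c_i * m(A_i).
Lengths of the A_i:
  m(A_1) = -5 - (-6) = 1.
  m(A_2) = -2 - (-7/2) = 3/2.
  m(A_3) = 1 - (-1) = 2.
  m(A_4) = 7/4 - 5/4 = 1/2.
Contributions c_i * m(A_i):
  (5) * (1) = 5.
  (2) * (3/2) = 3.
  (2) * (2) = 4.
  (-1/2) * (1/2) = -1/4.
Total: 5 + 3 + 4 - 1/4 = 47/4.

47/4


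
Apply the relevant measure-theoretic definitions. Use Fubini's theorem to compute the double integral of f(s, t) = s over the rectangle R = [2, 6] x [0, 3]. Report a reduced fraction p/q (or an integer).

f(s, t) is a tensor product of a function of s and a function of t, and both factors are bounded continuous (hence Lebesgue integrable) on the rectangle, so Fubini's theorem applies:
  integral_R f d(m x m) = (integral_a1^b1 s ds) * (integral_a2^b2 1 dt).
Inner integral in s: integral_{2}^{6} s ds = (6^2 - 2^2)/2
  = 16.
Inner integral in t: integral_{0}^{3} 1 dt = (3^1 - 0^1)/1
  = 3.
Product: (16) * (3) = 48.

48


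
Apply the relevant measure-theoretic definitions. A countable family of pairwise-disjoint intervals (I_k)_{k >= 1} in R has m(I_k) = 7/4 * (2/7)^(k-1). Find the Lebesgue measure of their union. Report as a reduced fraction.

By countable additivity of the Lebesgue measure on pairwise disjoint measurable sets,
  m(union_{k >= 1} I_k) = sum_{k >= 1} m(I_k) = sum_{k >= 1} a * r^(k-1),
  with a = 7/4 and r = 2/7.
Since 0 < r = 2/7 < 1, the geometric series converges:
  sum_{k >= 1} a * r^(k-1) = a / (1 - r).
  = 7/4 / (1 - 2/7)
  = 7/4 / (5/7)
  = 49/20.

49/20


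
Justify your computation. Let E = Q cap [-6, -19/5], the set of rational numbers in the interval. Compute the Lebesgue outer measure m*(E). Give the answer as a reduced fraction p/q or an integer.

E = Q cap [-6, -19/5] is a subset of Q, which is countable. Enumerate Q = {q_1, q_2, ...}; for any eps > 0, cover q_k by the open interval (q_k - eps/2^(k+1), q_k + eps/2^(k+1)), of length eps/2^k. The total cover length is sum_{k>=1} eps/2^k = eps. Hence m*(E) <= m*(Q) <= eps for every eps > 0, and since outer measure is non-negative, m*(E) = 0.

0


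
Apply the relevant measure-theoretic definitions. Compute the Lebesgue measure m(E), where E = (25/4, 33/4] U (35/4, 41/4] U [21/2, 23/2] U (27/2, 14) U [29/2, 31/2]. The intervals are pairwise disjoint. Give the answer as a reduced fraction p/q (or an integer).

For pairwise disjoint intervals, m(union_i I_i) = sum_i m(I_i),
and m is invariant under swapping open/closed endpoints (single points have measure 0).
So m(E) = sum_i (b_i - a_i).
  I_1 has length 33/4 - 25/4 = 2.
  I_2 has length 41/4 - 35/4 = 3/2.
  I_3 has length 23/2 - 21/2 = 1.
  I_4 has length 14 - 27/2 = 1/2.
  I_5 has length 31/2 - 29/2 = 1.
Summing:
  m(E) = 2 + 3/2 + 1 + 1/2 + 1 = 6.

6


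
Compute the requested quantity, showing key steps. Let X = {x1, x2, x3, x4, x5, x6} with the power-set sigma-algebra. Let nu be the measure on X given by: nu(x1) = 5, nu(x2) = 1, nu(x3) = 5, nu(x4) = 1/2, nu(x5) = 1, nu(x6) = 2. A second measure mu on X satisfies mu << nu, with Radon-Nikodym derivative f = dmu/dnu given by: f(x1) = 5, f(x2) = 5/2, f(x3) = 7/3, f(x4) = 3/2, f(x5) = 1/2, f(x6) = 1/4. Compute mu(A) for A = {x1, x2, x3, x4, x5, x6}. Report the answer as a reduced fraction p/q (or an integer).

By the defining property of the Radon-Nikodym derivative, for every measurable set A,
  mu(A) = integral_A f dnu.
Since nu is a discrete measure concentrated on the atoms of X, the integral over A reduces to the sum
  mu(A) = sum_{x in A} f(x) * nu({x}).
Computing each term:
  x1: f(x1) * nu(x1) = 5 * 5 = 25.
  x2: f(x2) * nu(x2) = 5/2 * 1 = 5/2.
  x3: f(x3) * nu(x3) = 7/3 * 5 = 35/3.
  x4: f(x4) * nu(x4) = 3/2 * 1/2 = 3/4.
  x5: f(x5) * nu(x5) = 1/2 * 1 = 1/2.
  x6: f(x6) * nu(x6) = 1/4 * 2 = 1/2.
Summing: mu(A) = 25 + 5/2 + 35/3 + 3/4 + 1/2 + 1/2 = 491/12.

491/12


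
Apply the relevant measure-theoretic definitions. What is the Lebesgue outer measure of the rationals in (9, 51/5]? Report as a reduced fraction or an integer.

The set Q cap (9, 51/5] is countable (a subset of the countable set Q). Lebesgue outer measure of any countable set is 0: each singleton {q} has m*({q}) = 0, and by countable subadditivity m*(union_k {q_k}) <= sum_k m*({q_k}) = sum_k 0 = 0. The reverse inequality m*(E) >= 0 is automatic. So m*(Q cap (9, 51/5]) = 0.

0


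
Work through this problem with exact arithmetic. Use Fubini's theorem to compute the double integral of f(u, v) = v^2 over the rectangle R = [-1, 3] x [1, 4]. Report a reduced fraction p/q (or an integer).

f(u, v) is a tensor product of a function of u and a function of v, and both factors are bounded continuous (hence Lebesgue integrable) on the rectangle, so Fubini's theorem applies:
  integral_R f d(m x m) = (integral_a1^b1 1 du) * (integral_a2^b2 v^2 dv).
Inner integral in u: integral_{-1}^{3} 1 du = (3^1 - (-1)^1)/1
  = 4.
Inner integral in v: integral_{1}^{4} v^2 dv = (4^3 - 1^3)/3
  = 21.
Product: (4) * (21) = 84.

84


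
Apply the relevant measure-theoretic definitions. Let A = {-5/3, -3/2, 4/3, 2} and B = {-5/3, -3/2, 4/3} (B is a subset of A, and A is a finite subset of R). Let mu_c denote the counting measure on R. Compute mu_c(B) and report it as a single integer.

Counting measure assigns mu_c(E) = |E| (number of elements) when E is finite.
B has 3 element(s), so mu_c(B) = 3.

3


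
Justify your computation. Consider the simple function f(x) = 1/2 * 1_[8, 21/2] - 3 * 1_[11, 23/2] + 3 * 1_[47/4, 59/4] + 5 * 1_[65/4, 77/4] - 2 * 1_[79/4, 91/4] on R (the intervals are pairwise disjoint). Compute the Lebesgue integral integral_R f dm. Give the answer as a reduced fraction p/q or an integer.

For a simple function f = sum_i c_i * 1_{A_i} with disjoint A_i,
  integral f dm = sum_i c_i * m(A_i).
Lengths of the A_i:
  m(A_1) = 21/2 - 8 = 5/2.
  m(A_2) = 23/2 - 11 = 1/2.
  m(A_3) = 59/4 - 47/4 = 3.
  m(A_4) = 77/4 - 65/4 = 3.
  m(A_5) = 91/4 - 79/4 = 3.
Contributions c_i * m(A_i):
  (1/2) * (5/2) = 5/4.
  (-3) * (1/2) = -3/2.
  (3) * (3) = 9.
  (5) * (3) = 15.
  (-2) * (3) = -6.
Total: 5/4 - 3/2 + 9 + 15 - 6 = 71/4.

71/4


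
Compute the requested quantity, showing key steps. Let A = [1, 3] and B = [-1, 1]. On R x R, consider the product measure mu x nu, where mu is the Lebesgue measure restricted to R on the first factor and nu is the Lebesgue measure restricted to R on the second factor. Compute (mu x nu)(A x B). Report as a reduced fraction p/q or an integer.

For a measurable rectangle A x B, the product measure satisfies
  (mu x nu)(A x B) = mu(A) * nu(B).
  mu(A) = 2.
  nu(B) = 2.
  (mu x nu)(A x B) = 2 * 2 = 4.

4


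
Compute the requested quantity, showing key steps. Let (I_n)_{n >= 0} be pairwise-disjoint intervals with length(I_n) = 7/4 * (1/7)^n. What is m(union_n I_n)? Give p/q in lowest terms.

By countable additivity of the Lebesgue measure on pairwise disjoint measurable sets,
  m(union_{n >= 0} I_n) = sum_{n >= 0} m(I_n) = sum_{n >= 0} a * r^n,
  with a = 7/4 and r = 1/7.
Since 0 < r = 1/7 < 1, the geometric series converges:
  sum_{n >= 0} a * r^n = a / (1 - r).
  = 7/4 / (1 - 1/7)
  = 7/4 / (6/7)
  = 49/24.

49/24


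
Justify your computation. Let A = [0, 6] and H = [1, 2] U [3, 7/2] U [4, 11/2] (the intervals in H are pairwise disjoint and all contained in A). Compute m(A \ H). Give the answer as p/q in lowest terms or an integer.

The ambient interval has length m(A) = 6 - 0 = 6.
Since the holes are disjoint and sit inside A, by finite additivity
  m(H) = sum_i (b_i - a_i), and m(A \ H) = m(A) - m(H).
Computing the hole measures:
  m(H_1) = 2 - 1 = 1.
  m(H_2) = 7/2 - 3 = 1/2.
  m(H_3) = 11/2 - 4 = 3/2.
Summed: m(H) = 1 + 1/2 + 3/2 = 3.
So m(A \ H) = 6 - 3 = 3.

3


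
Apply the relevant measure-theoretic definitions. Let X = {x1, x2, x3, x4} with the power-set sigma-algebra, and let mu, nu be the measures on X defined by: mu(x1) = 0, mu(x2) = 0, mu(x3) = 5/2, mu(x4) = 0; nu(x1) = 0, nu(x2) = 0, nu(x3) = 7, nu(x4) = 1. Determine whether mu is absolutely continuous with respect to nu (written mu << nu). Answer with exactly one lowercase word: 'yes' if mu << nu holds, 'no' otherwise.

mu << nu means: every nu-null measurable set is also mu-null; equivalently, for every atom x, if nu({x}) = 0 then mu({x}) = 0.
Checking each atom:
  x1: nu = 0, mu = 0 -> consistent with mu << nu.
  x2: nu = 0, mu = 0 -> consistent with mu << nu.
  x3: nu = 7 > 0 -> no constraint.
  x4: nu = 1 > 0 -> no constraint.
No atom violates the condition. Therefore mu << nu.

yes


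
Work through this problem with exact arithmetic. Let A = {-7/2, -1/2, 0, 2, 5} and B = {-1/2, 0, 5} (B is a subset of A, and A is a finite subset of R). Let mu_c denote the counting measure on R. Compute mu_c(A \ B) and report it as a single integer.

Counting measure assigns mu_c(E) = |E| (number of elements) when E is finite. For B subset A, A \ B is the set of elements of A not in B, so |A \ B| = |A| - |B|.
|A| = 5, |B| = 3, so mu_c(A \ B) = 5 - 3 = 2.

2


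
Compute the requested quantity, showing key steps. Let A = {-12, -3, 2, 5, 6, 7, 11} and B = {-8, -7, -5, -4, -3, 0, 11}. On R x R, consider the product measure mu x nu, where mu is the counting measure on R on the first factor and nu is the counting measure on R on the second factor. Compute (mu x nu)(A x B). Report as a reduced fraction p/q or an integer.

For a measurable rectangle A x B, the product measure satisfies
  (mu x nu)(A x B) = mu(A) * nu(B).
  mu(A) = 7.
  nu(B) = 7.
  (mu x nu)(A x B) = 7 * 7 = 49.

49


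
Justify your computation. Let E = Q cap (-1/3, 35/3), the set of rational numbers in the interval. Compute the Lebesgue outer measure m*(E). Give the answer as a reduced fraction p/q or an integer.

The set Q cap (-1/3, 35/3) is countable (a subset of the countable set Q). Lebesgue outer measure of any countable set is 0: each singleton {q} has m*({q}) = 0, and by countable subadditivity m*(union_k {q_k}) <= sum_k m*({q_k}) = sum_k 0 = 0. The reverse inequality m*(E) >= 0 is automatic. So m*(Q cap (-1/3, 35/3)) = 0.

0


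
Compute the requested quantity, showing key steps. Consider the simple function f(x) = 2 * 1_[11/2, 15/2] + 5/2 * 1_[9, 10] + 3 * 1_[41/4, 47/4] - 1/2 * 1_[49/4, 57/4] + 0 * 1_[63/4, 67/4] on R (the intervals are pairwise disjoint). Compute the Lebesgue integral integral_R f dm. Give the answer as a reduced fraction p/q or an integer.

For a simple function f = sum_i c_i * 1_{A_i} with disjoint A_i,
  integral f dm = sum_i c_i * m(A_i).
Lengths of the A_i:
  m(A_1) = 15/2 - 11/2 = 2.
  m(A_2) = 10 - 9 = 1.
  m(A_3) = 47/4 - 41/4 = 3/2.
  m(A_4) = 57/4 - 49/4 = 2.
  m(A_5) = 67/4 - 63/4 = 1.
Contributions c_i * m(A_i):
  (2) * (2) = 4.
  (5/2) * (1) = 5/2.
  (3) * (3/2) = 9/2.
  (-1/2) * (2) = -1.
  (0) * (1) = 0.
Total: 4 + 5/2 + 9/2 - 1 + 0 = 10.

10


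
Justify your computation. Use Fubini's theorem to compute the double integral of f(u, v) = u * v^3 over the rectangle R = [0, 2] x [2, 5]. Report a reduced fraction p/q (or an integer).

f(u, v) is a tensor product of a function of u and a function of v, and both factors are bounded continuous (hence Lebesgue integrable) on the rectangle, so Fubini's theorem applies:
  integral_R f d(m x m) = (integral_a1^b1 u du) * (integral_a2^b2 v^3 dv).
Inner integral in u: integral_{0}^{2} u du = (2^2 - 0^2)/2
  = 2.
Inner integral in v: integral_{2}^{5} v^3 dv = (5^4 - 2^4)/4
  = 609/4.
Product: (2) * (609/4) = 609/2.

609/2


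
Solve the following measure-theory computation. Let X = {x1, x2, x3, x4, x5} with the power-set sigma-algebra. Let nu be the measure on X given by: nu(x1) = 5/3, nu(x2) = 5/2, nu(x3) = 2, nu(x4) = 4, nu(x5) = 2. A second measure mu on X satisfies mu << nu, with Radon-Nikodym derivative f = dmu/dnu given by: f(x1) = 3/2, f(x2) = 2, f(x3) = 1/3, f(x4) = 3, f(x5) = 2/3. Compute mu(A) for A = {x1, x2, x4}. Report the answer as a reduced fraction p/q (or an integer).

By the defining property of the Radon-Nikodym derivative, for every measurable set A,
  mu(A) = integral_A f dnu.
Since nu is a discrete measure concentrated on the atoms of X, the integral over A reduces to the sum
  mu(A) = sum_{x in A} f(x) * nu({x}).
Computing each term:
  x1: f(x1) * nu(x1) = 3/2 * 5/3 = 5/2.
  x2: f(x2) * nu(x2) = 2 * 5/2 = 5.
  x4: f(x4) * nu(x4) = 3 * 4 = 12.
Summing: mu(A) = 5/2 + 5 + 12 = 39/2.

39/2


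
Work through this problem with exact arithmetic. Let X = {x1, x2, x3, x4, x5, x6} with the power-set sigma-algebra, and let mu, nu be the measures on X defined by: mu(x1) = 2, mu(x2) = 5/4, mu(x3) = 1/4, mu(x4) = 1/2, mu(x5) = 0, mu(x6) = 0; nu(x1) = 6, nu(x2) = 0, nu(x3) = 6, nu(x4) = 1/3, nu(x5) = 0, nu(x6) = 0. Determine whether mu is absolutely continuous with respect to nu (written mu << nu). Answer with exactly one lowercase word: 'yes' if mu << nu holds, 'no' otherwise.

mu << nu means: every nu-null measurable set is also mu-null; equivalently, for every atom x, if nu({x}) = 0 then mu({x}) = 0.
Checking each atom:
  x1: nu = 6 > 0 -> no constraint.
  x2: nu = 0, mu = 5/4 > 0 -> violates mu << nu.
  x3: nu = 6 > 0 -> no constraint.
  x4: nu = 1/3 > 0 -> no constraint.
  x5: nu = 0, mu = 0 -> consistent with mu << nu.
  x6: nu = 0, mu = 0 -> consistent with mu << nu.
The atom(s) x2 violate the condition (nu = 0 but mu > 0). Therefore mu is NOT absolutely continuous w.r.t. nu.

no


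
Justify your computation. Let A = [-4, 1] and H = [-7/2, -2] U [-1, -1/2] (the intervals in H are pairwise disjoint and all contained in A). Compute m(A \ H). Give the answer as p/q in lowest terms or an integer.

The ambient interval has length m(A) = 1 - (-4) = 5.
Since the holes are disjoint and sit inside A, by finite additivity
  m(H) = sum_i (b_i - a_i), and m(A \ H) = m(A) - m(H).
Computing the hole measures:
  m(H_1) = -2 - (-7/2) = 3/2.
  m(H_2) = -1/2 - (-1) = 1/2.
Summed: m(H) = 3/2 + 1/2 = 2.
So m(A \ H) = 5 - 2 = 3.

3


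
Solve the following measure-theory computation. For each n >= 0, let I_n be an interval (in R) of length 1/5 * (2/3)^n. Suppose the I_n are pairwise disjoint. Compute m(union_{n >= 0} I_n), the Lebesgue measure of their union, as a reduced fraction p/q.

By countable additivity of the Lebesgue measure on pairwise disjoint measurable sets,
  m(union_{n >= 0} I_n) = sum_{n >= 0} m(I_n) = sum_{n >= 0} a * r^n,
  with a = 1/5 and r = 2/3.
Since 0 < r = 2/3 < 1, the geometric series converges:
  sum_{n >= 0} a * r^n = a / (1 - r).
  = 1/5 / (1 - 2/3)
  = 1/5 / (1/3)
  = 3/5.

3/5


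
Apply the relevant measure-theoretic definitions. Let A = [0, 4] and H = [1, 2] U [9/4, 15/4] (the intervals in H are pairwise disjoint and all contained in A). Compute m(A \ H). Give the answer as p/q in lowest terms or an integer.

The ambient interval has length m(A) = 4 - 0 = 4.
Since the holes are disjoint and sit inside A, by finite additivity
  m(H) = sum_i (b_i - a_i), and m(A \ H) = m(A) - m(H).
Computing the hole measures:
  m(H_1) = 2 - 1 = 1.
  m(H_2) = 15/4 - 9/4 = 3/2.
Summed: m(H) = 1 + 3/2 = 5/2.
So m(A \ H) = 4 - 5/2 = 3/2.

3/2


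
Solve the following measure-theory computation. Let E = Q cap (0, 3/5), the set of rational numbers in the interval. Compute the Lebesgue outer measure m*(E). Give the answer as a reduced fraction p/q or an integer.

E = Q cap (0, 3/5) is a subset of Q, which is countable. Enumerate Q = {q_1, q_2, ...}; for any eps > 0, cover q_k by the open interval (q_k - eps/2^(k+1), q_k + eps/2^(k+1)), of length eps/2^k. The total cover length is sum_{k>=1} eps/2^k = eps. Hence m*(E) <= m*(Q) <= eps for every eps > 0, and since outer measure is non-negative, m*(E) = 0.

0


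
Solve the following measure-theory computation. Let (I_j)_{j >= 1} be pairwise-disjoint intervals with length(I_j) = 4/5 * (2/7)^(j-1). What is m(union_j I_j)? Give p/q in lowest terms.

By countable additivity of the Lebesgue measure on pairwise disjoint measurable sets,
  m(union_{j >= 1} I_j) = sum_{j >= 1} m(I_j) = sum_{j >= 1} a * r^(j-1),
  with a = 4/5 and r = 2/7.
Since 0 < r = 2/7 < 1, the geometric series converges:
  sum_{j >= 1} a * r^(j-1) = a / (1 - r).
  = 4/5 / (1 - 2/7)
  = 4/5 / (5/7)
  = 28/25.

28/25


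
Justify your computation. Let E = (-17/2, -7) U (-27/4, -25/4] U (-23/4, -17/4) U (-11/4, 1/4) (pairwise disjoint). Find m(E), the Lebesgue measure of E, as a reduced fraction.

For pairwise disjoint intervals, m(union_i I_i) = sum_i m(I_i),
and m is invariant under swapping open/closed endpoints (single points have measure 0).
So m(E) = sum_i (b_i - a_i).
  I_1 has length -7 - (-17/2) = 3/2.
  I_2 has length -25/4 - (-27/4) = 1/2.
  I_3 has length -17/4 - (-23/4) = 3/2.
  I_4 has length 1/4 - (-11/4) = 3.
Summing:
  m(E) = 3/2 + 1/2 + 3/2 + 3 = 13/2.

13/2


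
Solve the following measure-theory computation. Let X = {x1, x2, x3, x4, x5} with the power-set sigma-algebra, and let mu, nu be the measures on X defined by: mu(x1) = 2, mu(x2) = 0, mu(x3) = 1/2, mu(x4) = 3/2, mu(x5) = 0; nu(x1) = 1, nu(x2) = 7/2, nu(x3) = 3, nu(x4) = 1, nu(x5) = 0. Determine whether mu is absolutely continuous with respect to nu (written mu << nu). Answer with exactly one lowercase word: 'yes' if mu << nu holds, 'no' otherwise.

mu << nu means: every nu-null measurable set is also mu-null; equivalently, for every atom x, if nu({x}) = 0 then mu({x}) = 0.
Checking each atom:
  x1: nu = 1 > 0 -> no constraint.
  x2: nu = 7/2 > 0 -> no constraint.
  x3: nu = 3 > 0 -> no constraint.
  x4: nu = 1 > 0 -> no constraint.
  x5: nu = 0, mu = 0 -> consistent with mu << nu.
No atom violates the condition. Therefore mu << nu.

yes


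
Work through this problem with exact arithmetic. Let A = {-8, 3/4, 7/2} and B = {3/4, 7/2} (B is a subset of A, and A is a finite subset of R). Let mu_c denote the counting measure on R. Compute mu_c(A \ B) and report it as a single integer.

Counting measure assigns mu_c(E) = |E| (number of elements) when E is finite. For B subset A, A \ B is the set of elements of A not in B, so |A \ B| = |A| - |B|.
|A| = 3, |B| = 2, so mu_c(A \ B) = 3 - 2 = 1.

1


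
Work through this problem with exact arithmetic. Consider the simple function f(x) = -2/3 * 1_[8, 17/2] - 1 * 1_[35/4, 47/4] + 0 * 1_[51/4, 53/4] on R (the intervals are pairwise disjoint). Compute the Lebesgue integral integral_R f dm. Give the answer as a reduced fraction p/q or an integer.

For a simple function f = sum_i c_i * 1_{A_i} with disjoint A_i,
  integral f dm = sum_i c_i * m(A_i).
Lengths of the A_i:
  m(A_1) = 17/2 - 8 = 1/2.
  m(A_2) = 47/4 - 35/4 = 3.
  m(A_3) = 53/4 - 51/4 = 1/2.
Contributions c_i * m(A_i):
  (-2/3) * (1/2) = -1/3.
  (-1) * (3) = -3.
  (0) * (1/2) = 0.
Total: -1/3 - 3 + 0 = -10/3.

-10/3


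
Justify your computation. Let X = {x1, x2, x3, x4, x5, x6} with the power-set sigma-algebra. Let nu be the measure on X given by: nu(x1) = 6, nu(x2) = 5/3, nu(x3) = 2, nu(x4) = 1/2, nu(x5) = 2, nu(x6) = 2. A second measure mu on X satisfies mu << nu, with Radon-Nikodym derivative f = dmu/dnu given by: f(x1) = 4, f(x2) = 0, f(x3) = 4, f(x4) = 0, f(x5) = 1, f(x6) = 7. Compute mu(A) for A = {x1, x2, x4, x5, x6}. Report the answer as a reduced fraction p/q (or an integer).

By the defining property of the Radon-Nikodym derivative, for every measurable set A,
  mu(A) = integral_A f dnu.
Since nu is a discrete measure concentrated on the atoms of X, the integral over A reduces to the sum
  mu(A) = sum_{x in A} f(x) * nu({x}).
Computing each term:
  x1: f(x1) * nu(x1) = 4 * 6 = 24.
  x2: f(x2) * nu(x2) = 0 * 5/3 = 0.
  x4: f(x4) * nu(x4) = 0 * 1/2 = 0.
  x5: f(x5) * nu(x5) = 1 * 2 = 2.
  x6: f(x6) * nu(x6) = 7 * 2 = 14.
Summing: mu(A) = 24 + 0 + 0 + 2 + 14 = 40.

40


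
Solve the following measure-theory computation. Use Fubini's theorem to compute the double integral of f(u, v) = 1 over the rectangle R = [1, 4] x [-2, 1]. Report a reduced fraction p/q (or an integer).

f(u, v) is a tensor product of a function of u and a function of v, and both factors are bounded continuous (hence Lebesgue integrable) on the rectangle, so Fubini's theorem applies:
  integral_R f d(m x m) = (integral_a1^b1 1 du) * (integral_a2^b2 1 dv).
Inner integral in u: integral_{1}^{4} 1 du = (4^1 - 1^1)/1
  = 3.
Inner integral in v: integral_{-2}^{1} 1 dv = (1^1 - (-2)^1)/1
  = 3.
Product: (3) * (3) = 9.

9


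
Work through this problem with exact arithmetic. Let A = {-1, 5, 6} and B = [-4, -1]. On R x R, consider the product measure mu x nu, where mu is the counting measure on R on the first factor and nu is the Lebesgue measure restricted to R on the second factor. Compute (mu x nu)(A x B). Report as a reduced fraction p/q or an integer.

For a measurable rectangle A x B, the product measure satisfies
  (mu x nu)(A x B) = mu(A) * nu(B).
  mu(A) = 3.
  nu(B) = 3.
  (mu x nu)(A x B) = 3 * 3 = 9.

9


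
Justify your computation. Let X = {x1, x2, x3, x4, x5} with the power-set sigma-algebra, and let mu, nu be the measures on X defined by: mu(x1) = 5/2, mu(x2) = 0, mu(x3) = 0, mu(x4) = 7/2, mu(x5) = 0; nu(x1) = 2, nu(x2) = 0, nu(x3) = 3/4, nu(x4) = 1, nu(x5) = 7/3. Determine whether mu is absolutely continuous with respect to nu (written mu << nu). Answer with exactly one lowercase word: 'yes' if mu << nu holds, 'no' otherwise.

mu << nu means: every nu-null measurable set is also mu-null; equivalently, for every atom x, if nu({x}) = 0 then mu({x}) = 0.
Checking each atom:
  x1: nu = 2 > 0 -> no constraint.
  x2: nu = 0, mu = 0 -> consistent with mu << nu.
  x3: nu = 3/4 > 0 -> no constraint.
  x4: nu = 1 > 0 -> no constraint.
  x5: nu = 7/3 > 0 -> no constraint.
No atom violates the condition. Therefore mu << nu.

yes


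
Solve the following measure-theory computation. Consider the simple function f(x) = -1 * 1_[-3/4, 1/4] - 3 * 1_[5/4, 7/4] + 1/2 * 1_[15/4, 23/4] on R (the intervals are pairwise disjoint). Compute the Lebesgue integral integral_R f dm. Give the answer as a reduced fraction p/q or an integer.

For a simple function f = sum_i c_i * 1_{A_i} with disjoint A_i,
  integral f dm = sum_i c_i * m(A_i).
Lengths of the A_i:
  m(A_1) = 1/4 - (-3/4) = 1.
  m(A_2) = 7/4 - 5/4 = 1/2.
  m(A_3) = 23/4 - 15/4 = 2.
Contributions c_i * m(A_i):
  (-1) * (1) = -1.
  (-3) * (1/2) = -3/2.
  (1/2) * (2) = 1.
Total: -1 - 3/2 + 1 = -3/2.

-3/2


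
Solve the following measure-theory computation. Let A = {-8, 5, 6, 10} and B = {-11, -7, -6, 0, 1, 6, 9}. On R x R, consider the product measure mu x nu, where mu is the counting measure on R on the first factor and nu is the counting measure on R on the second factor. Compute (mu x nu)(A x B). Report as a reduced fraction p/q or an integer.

For a measurable rectangle A x B, the product measure satisfies
  (mu x nu)(A x B) = mu(A) * nu(B).
  mu(A) = 4.
  nu(B) = 7.
  (mu x nu)(A x B) = 4 * 7 = 28.

28


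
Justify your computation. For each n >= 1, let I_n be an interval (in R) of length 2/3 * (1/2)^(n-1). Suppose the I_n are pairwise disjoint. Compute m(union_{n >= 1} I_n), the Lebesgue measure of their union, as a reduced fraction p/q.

By countable additivity of the Lebesgue measure on pairwise disjoint measurable sets,
  m(union_{n >= 1} I_n) = sum_{n >= 1} m(I_n) = sum_{n >= 1} a * r^(n-1),
  with a = 2/3 and r = 1/2.
Since 0 < r = 1/2 < 1, the geometric series converges:
  sum_{n >= 1} a * r^(n-1) = a / (1 - r).
  = 2/3 / (1 - 1/2)
  = 2/3 / (1/2)
  = 4/3.

4/3


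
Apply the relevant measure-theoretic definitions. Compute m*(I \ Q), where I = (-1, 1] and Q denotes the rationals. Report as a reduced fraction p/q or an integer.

The interval I = (-1, 1] has m(I) = 1 - (-1) = 2 (endpoints are measure-zero, so open/closed/half-open agree). Write I = (I cap Q) u (I \ Q). The rationals in I are countable, so m*(I cap Q) = 0 (cover each rational by intervals whose total length is arbitrarily small). By countable subadditivity m*(I) <= m*(I cap Q) + m*(I \ Q), hence m*(I \ Q) >= m(I) = 2. The reverse inequality m*(I \ Q) <= m*(I) = 2 is trivial since (I \ Q) is a subset of I. Therefore m*(I \ Q) = 2.

2


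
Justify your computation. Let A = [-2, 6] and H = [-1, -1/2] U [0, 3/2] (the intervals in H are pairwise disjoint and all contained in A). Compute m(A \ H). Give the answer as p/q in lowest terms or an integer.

The ambient interval has length m(A) = 6 - (-2) = 8.
Since the holes are disjoint and sit inside A, by finite additivity
  m(H) = sum_i (b_i - a_i), and m(A \ H) = m(A) - m(H).
Computing the hole measures:
  m(H_1) = -1/2 - (-1) = 1/2.
  m(H_2) = 3/2 - 0 = 3/2.
Summed: m(H) = 1/2 + 3/2 = 2.
So m(A \ H) = 8 - 2 = 6.

6


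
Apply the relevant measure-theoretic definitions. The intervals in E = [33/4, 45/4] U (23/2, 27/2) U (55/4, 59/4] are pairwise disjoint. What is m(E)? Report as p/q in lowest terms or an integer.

For pairwise disjoint intervals, m(union_i I_i) = sum_i m(I_i),
and m is invariant under swapping open/closed endpoints (single points have measure 0).
So m(E) = sum_i (b_i - a_i).
  I_1 has length 45/4 - 33/4 = 3.
  I_2 has length 27/2 - 23/2 = 2.
  I_3 has length 59/4 - 55/4 = 1.
Summing:
  m(E) = 3 + 2 + 1 = 6.

6


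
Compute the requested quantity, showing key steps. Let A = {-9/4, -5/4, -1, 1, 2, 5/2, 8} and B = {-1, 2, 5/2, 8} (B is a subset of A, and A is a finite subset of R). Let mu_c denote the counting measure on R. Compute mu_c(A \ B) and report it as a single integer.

Counting measure assigns mu_c(E) = |E| (number of elements) when E is finite. For B subset A, A \ B is the set of elements of A not in B, so |A \ B| = |A| - |B|.
|A| = 7, |B| = 4, so mu_c(A \ B) = 7 - 4 = 3.

3


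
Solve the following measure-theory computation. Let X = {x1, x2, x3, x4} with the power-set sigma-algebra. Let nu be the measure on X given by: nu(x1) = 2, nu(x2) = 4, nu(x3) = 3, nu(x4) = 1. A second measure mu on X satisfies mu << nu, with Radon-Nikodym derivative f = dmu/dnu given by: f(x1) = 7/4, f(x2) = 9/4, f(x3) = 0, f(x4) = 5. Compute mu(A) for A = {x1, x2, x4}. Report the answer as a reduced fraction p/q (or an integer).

By the defining property of the Radon-Nikodym derivative, for every measurable set A,
  mu(A) = integral_A f dnu.
Since nu is a discrete measure concentrated on the atoms of X, the integral over A reduces to the sum
  mu(A) = sum_{x in A} f(x) * nu({x}).
Computing each term:
  x1: f(x1) * nu(x1) = 7/4 * 2 = 7/2.
  x2: f(x2) * nu(x2) = 9/4 * 4 = 9.
  x4: f(x4) * nu(x4) = 5 * 1 = 5.
Summing: mu(A) = 7/2 + 9 + 5 = 35/2.

35/2


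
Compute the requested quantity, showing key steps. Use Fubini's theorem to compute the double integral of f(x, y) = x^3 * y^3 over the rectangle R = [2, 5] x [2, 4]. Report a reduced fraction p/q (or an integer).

f(x, y) is a tensor product of a function of x and a function of y, and both factors are bounded continuous (hence Lebesgue integrable) on the rectangle, so Fubini's theorem applies:
  integral_R f d(m x m) = (integral_a1^b1 x^3 dx) * (integral_a2^b2 y^3 dy).
Inner integral in x: integral_{2}^{5} x^3 dx = (5^4 - 2^4)/4
  = 609/4.
Inner integral in y: integral_{2}^{4} y^3 dy = (4^4 - 2^4)/4
  = 60.
Product: (609/4) * (60) = 9135.

9135


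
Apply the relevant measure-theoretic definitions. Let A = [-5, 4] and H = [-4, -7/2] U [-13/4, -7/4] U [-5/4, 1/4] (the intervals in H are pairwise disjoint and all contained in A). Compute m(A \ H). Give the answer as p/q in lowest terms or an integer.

The ambient interval has length m(A) = 4 - (-5) = 9.
Since the holes are disjoint and sit inside A, by finite additivity
  m(H) = sum_i (b_i - a_i), and m(A \ H) = m(A) - m(H).
Computing the hole measures:
  m(H_1) = -7/2 - (-4) = 1/2.
  m(H_2) = -7/4 - (-13/4) = 3/2.
  m(H_3) = 1/4 - (-5/4) = 3/2.
Summed: m(H) = 1/2 + 3/2 + 3/2 = 7/2.
So m(A \ H) = 9 - 7/2 = 11/2.

11/2


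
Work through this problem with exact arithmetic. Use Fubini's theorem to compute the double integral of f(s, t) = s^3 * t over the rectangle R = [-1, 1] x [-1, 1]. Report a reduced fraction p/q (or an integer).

f(s, t) is a tensor product of a function of s and a function of t, and both factors are bounded continuous (hence Lebesgue integrable) on the rectangle, so Fubini's theorem applies:
  integral_R f d(m x m) = (integral_a1^b1 s^3 ds) * (integral_a2^b2 t dt).
Inner integral in s: integral_{-1}^{1} s^3 ds = (1^4 - (-1)^4)/4
  = 0.
Inner integral in t: integral_{-1}^{1} t dt = (1^2 - (-1)^2)/2
  = 0.
Product: (0) * (0) = 0.

0


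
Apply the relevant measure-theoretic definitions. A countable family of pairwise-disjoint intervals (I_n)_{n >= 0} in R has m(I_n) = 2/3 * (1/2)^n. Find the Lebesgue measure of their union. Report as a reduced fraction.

By countable additivity of the Lebesgue measure on pairwise disjoint measurable sets,
  m(union_{n >= 0} I_n) = sum_{n >= 0} m(I_n) = sum_{n >= 0} a * r^n,
  with a = 2/3 and r = 1/2.
Since 0 < r = 1/2 < 1, the geometric series converges:
  sum_{n >= 0} a * r^n = a / (1 - r).
  = 2/3 / (1 - 1/2)
  = 2/3 / (1/2)
  = 4/3.

4/3


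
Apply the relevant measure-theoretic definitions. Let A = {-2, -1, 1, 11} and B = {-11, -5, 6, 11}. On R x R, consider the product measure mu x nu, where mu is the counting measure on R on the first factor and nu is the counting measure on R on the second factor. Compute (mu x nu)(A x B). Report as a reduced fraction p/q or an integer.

For a measurable rectangle A x B, the product measure satisfies
  (mu x nu)(A x B) = mu(A) * nu(B).
  mu(A) = 4.
  nu(B) = 4.
  (mu x nu)(A x B) = 4 * 4 = 16.

16


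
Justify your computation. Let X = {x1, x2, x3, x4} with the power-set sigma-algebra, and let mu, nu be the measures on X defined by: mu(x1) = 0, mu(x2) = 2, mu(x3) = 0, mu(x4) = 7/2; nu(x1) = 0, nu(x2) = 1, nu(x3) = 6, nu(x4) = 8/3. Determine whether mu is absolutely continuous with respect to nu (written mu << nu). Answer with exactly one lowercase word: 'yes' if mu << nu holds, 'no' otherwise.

mu << nu means: every nu-null measurable set is also mu-null; equivalently, for every atom x, if nu({x}) = 0 then mu({x}) = 0.
Checking each atom:
  x1: nu = 0, mu = 0 -> consistent with mu << nu.
  x2: nu = 1 > 0 -> no constraint.
  x3: nu = 6 > 0 -> no constraint.
  x4: nu = 8/3 > 0 -> no constraint.
No atom violates the condition. Therefore mu << nu.

yes


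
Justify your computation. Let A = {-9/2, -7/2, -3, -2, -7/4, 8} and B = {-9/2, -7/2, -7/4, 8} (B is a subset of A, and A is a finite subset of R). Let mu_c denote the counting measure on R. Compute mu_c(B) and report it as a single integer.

Counting measure assigns mu_c(E) = |E| (number of elements) when E is finite.
B has 4 element(s), so mu_c(B) = 4.

4


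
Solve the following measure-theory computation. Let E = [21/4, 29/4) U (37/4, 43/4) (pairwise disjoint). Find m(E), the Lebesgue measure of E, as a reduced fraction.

For pairwise disjoint intervals, m(union_i I_i) = sum_i m(I_i),
and m is invariant under swapping open/closed endpoints (single points have measure 0).
So m(E) = sum_i (b_i - a_i).
  I_1 has length 29/4 - 21/4 = 2.
  I_2 has length 43/4 - 37/4 = 3/2.
Summing:
  m(E) = 2 + 3/2 = 7/2.

7/2


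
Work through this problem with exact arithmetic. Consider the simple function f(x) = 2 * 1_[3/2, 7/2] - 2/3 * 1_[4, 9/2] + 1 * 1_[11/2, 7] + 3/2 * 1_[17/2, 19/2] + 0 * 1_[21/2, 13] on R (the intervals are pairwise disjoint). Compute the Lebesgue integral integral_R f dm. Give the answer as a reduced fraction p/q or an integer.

For a simple function f = sum_i c_i * 1_{A_i} with disjoint A_i,
  integral f dm = sum_i c_i * m(A_i).
Lengths of the A_i:
  m(A_1) = 7/2 - 3/2 = 2.
  m(A_2) = 9/2 - 4 = 1/2.
  m(A_3) = 7 - 11/2 = 3/2.
  m(A_4) = 19/2 - 17/2 = 1.
  m(A_5) = 13 - 21/2 = 5/2.
Contributions c_i * m(A_i):
  (2) * (2) = 4.
  (-2/3) * (1/2) = -1/3.
  (1) * (3/2) = 3/2.
  (3/2) * (1) = 3/2.
  (0) * (5/2) = 0.
Total: 4 - 1/3 + 3/2 + 3/2 + 0 = 20/3.

20/3


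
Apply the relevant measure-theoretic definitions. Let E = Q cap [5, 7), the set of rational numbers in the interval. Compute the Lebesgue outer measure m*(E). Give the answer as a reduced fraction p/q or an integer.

Q cap [5, 7) is countable; list its elements as q_1, q_2, ... . Fix eps > 0 and cover the k-th point by an interval of length eps * 2^(-k). The cover has total length eps * sum_{k>=1} 2^(-k) = eps, so by definition of outer measure m*(Q cap [5, 7)) <= eps. Since eps was arbitrary and m* >= 0, the outer measure is 0.

0


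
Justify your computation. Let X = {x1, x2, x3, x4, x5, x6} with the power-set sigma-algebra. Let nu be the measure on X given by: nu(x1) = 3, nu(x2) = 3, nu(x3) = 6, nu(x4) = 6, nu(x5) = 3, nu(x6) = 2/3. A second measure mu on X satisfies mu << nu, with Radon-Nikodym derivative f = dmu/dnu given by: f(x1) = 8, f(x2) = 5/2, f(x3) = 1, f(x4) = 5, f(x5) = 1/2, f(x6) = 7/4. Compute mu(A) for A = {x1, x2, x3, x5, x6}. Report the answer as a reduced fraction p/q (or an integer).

By the defining property of the Radon-Nikodym derivative, for every measurable set A,
  mu(A) = integral_A f dnu.
Since nu is a discrete measure concentrated on the atoms of X, the integral over A reduces to the sum
  mu(A) = sum_{x in A} f(x) * nu({x}).
Computing each term:
  x1: f(x1) * nu(x1) = 8 * 3 = 24.
  x2: f(x2) * nu(x2) = 5/2 * 3 = 15/2.
  x3: f(x3) * nu(x3) = 1 * 6 = 6.
  x5: f(x5) * nu(x5) = 1/2 * 3 = 3/2.
  x6: f(x6) * nu(x6) = 7/4 * 2/3 = 7/6.
Summing: mu(A) = 24 + 15/2 + 6 + 3/2 + 7/6 = 241/6.

241/6


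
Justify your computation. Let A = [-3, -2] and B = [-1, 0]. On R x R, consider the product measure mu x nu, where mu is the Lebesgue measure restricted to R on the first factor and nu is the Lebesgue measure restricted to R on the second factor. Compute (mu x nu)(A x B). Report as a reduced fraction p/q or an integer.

For a measurable rectangle A x B, the product measure satisfies
  (mu x nu)(A x B) = mu(A) * nu(B).
  mu(A) = 1.
  nu(B) = 1.
  (mu x nu)(A x B) = 1 * 1 = 1.

1


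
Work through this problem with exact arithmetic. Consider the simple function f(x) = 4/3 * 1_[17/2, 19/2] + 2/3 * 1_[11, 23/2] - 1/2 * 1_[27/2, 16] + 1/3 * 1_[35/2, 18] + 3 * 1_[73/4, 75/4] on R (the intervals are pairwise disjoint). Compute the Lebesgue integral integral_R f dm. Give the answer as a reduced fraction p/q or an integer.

For a simple function f = sum_i c_i * 1_{A_i} with disjoint A_i,
  integral f dm = sum_i c_i * m(A_i).
Lengths of the A_i:
  m(A_1) = 19/2 - 17/2 = 1.
  m(A_2) = 23/2 - 11 = 1/2.
  m(A_3) = 16 - 27/2 = 5/2.
  m(A_4) = 18 - 35/2 = 1/2.
  m(A_5) = 75/4 - 73/4 = 1/2.
Contributions c_i * m(A_i):
  (4/3) * (1) = 4/3.
  (2/3) * (1/2) = 1/3.
  (-1/2) * (5/2) = -5/4.
  (1/3) * (1/2) = 1/6.
  (3) * (1/2) = 3/2.
Total: 4/3 + 1/3 - 5/4 + 1/6 + 3/2 = 25/12.

25/12


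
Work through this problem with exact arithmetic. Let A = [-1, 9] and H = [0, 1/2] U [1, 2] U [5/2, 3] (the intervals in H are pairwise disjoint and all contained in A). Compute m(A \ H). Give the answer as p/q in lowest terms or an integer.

The ambient interval has length m(A) = 9 - (-1) = 10.
Since the holes are disjoint and sit inside A, by finite additivity
  m(H) = sum_i (b_i - a_i), and m(A \ H) = m(A) - m(H).
Computing the hole measures:
  m(H_1) = 1/2 - 0 = 1/2.
  m(H_2) = 2 - 1 = 1.
  m(H_3) = 3 - 5/2 = 1/2.
Summed: m(H) = 1/2 + 1 + 1/2 = 2.
So m(A \ H) = 10 - 2 = 8.

8


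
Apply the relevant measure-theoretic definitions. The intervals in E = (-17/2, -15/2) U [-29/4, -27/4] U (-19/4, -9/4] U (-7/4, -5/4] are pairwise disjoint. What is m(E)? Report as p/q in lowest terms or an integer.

For pairwise disjoint intervals, m(union_i I_i) = sum_i m(I_i),
and m is invariant under swapping open/closed endpoints (single points have measure 0).
So m(E) = sum_i (b_i - a_i).
  I_1 has length -15/2 - (-17/2) = 1.
  I_2 has length -27/4 - (-29/4) = 1/2.
  I_3 has length -9/4 - (-19/4) = 5/2.
  I_4 has length -5/4 - (-7/4) = 1/2.
Summing:
  m(E) = 1 + 1/2 + 5/2 + 1/2 = 9/2.

9/2


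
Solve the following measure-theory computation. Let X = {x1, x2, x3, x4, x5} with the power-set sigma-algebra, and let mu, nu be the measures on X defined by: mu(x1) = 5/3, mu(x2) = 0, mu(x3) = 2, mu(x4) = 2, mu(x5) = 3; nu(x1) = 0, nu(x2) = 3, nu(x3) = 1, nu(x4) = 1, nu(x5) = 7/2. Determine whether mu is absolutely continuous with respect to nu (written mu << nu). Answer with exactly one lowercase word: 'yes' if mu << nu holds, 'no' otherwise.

mu << nu means: every nu-null measurable set is also mu-null; equivalently, for every atom x, if nu({x}) = 0 then mu({x}) = 0.
Checking each atom:
  x1: nu = 0, mu = 5/3 > 0 -> violates mu << nu.
  x2: nu = 3 > 0 -> no constraint.
  x3: nu = 1 > 0 -> no constraint.
  x4: nu = 1 > 0 -> no constraint.
  x5: nu = 7/2 > 0 -> no constraint.
The atom(s) x1 violate the condition (nu = 0 but mu > 0). Therefore mu is NOT absolutely continuous w.r.t. nu.

no


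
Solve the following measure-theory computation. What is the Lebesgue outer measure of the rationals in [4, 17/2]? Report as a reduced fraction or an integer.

The set Q cap [4, 17/2] is countable (a subset of the countable set Q). Lebesgue outer measure of any countable set is 0: each singleton {q} has m*({q}) = 0, and by countable subadditivity m*(union_k {q_k}) <= sum_k m*({q_k}) = sum_k 0 = 0. The reverse inequality m*(E) >= 0 is automatic. So m*(Q cap [4, 17/2]) = 0.

0


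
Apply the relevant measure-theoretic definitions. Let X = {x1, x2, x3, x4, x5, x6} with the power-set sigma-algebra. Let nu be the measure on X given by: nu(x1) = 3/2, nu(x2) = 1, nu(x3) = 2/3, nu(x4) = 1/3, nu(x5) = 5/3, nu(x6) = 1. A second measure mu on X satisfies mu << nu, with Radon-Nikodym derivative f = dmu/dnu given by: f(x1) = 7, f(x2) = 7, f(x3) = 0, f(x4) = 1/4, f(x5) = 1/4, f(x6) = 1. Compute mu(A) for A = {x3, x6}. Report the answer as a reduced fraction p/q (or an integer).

By the defining property of the Radon-Nikodym derivative, for every measurable set A,
  mu(A) = integral_A f dnu.
Since nu is a discrete measure concentrated on the atoms of X, the integral over A reduces to the sum
  mu(A) = sum_{x in A} f(x) * nu({x}).
Computing each term:
  x3: f(x3) * nu(x3) = 0 * 2/3 = 0.
  x6: f(x6) * nu(x6) = 1 * 1 = 1.
Summing: mu(A) = 0 + 1 = 1.

1


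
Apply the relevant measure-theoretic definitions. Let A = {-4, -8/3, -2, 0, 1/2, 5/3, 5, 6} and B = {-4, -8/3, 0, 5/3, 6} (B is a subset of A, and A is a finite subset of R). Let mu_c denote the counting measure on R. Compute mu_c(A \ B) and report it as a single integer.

Counting measure assigns mu_c(E) = |E| (number of elements) when E is finite. For B subset A, A \ B is the set of elements of A not in B, so |A \ B| = |A| - |B|.
|A| = 8, |B| = 5, so mu_c(A \ B) = 8 - 5 = 3.

3


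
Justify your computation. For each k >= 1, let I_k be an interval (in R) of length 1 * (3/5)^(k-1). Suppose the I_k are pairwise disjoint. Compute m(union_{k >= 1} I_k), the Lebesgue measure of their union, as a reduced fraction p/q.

By countable additivity of the Lebesgue measure on pairwise disjoint measurable sets,
  m(union_{k >= 1} I_k) = sum_{k >= 1} m(I_k) = sum_{k >= 1} a * r^(k-1),
  with a = 1 and r = 3/5.
Since 0 < r = 3/5 < 1, the geometric series converges:
  sum_{k >= 1} a * r^(k-1) = a / (1 - r).
  = 1 / (1 - 3/5)
  = 1 / (2/5)
  = 5/2.

5/2


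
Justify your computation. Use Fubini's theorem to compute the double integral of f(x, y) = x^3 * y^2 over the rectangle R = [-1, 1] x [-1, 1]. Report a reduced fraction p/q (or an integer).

f(x, y) is a tensor product of a function of x and a function of y, and both factors are bounded continuous (hence Lebesgue integrable) on the rectangle, so Fubini's theorem applies:
  integral_R f d(m x m) = (integral_a1^b1 x^3 dx) * (integral_a2^b2 y^2 dy).
Inner integral in x: integral_{-1}^{1} x^3 dx = (1^4 - (-1)^4)/4
  = 0.
Inner integral in y: integral_{-1}^{1} y^2 dy = (1^3 - (-1)^3)/3
  = 2/3.
Product: (0) * (2/3) = 0.

0


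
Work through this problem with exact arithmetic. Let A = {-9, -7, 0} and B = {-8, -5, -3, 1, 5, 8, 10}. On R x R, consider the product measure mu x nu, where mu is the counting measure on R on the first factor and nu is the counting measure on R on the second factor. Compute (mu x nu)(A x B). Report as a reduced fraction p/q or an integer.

For a measurable rectangle A x B, the product measure satisfies
  (mu x nu)(A x B) = mu(A) * nu(B).
  mu(A) = 3.
  nu(B) = 7.
  (mu x nu)(A x B) = 3 * 7 = 21.

21
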